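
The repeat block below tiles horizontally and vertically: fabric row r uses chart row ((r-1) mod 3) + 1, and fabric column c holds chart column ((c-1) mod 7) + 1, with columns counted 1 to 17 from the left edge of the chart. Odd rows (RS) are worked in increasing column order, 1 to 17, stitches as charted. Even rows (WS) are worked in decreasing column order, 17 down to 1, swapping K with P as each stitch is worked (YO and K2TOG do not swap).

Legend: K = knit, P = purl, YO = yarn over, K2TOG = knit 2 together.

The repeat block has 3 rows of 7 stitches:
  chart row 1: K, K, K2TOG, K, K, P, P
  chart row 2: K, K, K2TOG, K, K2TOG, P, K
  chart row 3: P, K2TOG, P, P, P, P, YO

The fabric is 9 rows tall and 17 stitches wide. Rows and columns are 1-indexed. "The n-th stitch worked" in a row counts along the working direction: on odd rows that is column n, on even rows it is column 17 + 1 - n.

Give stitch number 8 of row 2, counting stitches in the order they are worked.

For row 2: chart row = ((2-1) mod 3) + 1 = 2; this is a WS (even) row.
Chart row 2 tiled across columns 1-17: K K K2TOG K K2TOG P K K K K2TOG K K2TOG P K K K K2TOG
Wrong side: read the tiled row from column 17 down to 1 and exchange K with P (leave YO, K2TOG).
Row 2 as worked: K2TOG P P P K K2TOG P K2TOG P P P K K2TOG P K2TOG P P
Counting 8 along the worked row gives K2TOG.

Stitch:
K2TOG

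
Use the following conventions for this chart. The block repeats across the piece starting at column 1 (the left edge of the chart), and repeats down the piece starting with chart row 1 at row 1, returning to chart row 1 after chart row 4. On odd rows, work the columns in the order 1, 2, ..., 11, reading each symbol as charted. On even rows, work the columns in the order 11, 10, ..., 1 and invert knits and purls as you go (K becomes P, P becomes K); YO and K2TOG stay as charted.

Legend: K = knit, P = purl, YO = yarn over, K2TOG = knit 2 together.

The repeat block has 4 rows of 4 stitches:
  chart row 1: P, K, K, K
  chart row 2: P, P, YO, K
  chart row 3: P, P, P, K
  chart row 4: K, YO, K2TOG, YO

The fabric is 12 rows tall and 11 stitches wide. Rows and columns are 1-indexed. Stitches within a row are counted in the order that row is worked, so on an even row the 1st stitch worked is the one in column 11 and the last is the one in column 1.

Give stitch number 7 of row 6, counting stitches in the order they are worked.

For row 6: chart row = ((6-1) mod 4) + 1 = 2; this is a WS (even) row.
Chart row 2 tiled across columns 1-11: P P YO K P P YO K P P YO
WS row: flip the tiled sequence (start at column 11) and apply K<->P; YO and K2TOG stay.
Row 6 as worked: YO K K P YO K K P YO K K
Stitch 7 in working order -> K

Stitch:
K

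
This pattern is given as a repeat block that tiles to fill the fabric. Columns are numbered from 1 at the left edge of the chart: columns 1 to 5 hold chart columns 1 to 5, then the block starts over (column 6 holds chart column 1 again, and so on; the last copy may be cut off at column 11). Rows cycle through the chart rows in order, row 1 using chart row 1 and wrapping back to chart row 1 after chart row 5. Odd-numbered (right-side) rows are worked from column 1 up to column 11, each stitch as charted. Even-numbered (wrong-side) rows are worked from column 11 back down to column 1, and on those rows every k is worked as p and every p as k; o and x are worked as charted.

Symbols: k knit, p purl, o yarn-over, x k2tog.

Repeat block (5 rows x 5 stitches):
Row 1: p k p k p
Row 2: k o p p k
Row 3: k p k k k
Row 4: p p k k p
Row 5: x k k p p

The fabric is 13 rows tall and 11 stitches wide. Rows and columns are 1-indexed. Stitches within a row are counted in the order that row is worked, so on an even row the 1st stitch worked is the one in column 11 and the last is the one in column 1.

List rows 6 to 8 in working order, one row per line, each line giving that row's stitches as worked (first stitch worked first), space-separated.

Rows as worked:
k k p k p k k p k p k
k o p p k k o p p k k
p p p p k p p p p k p

Derivation:
Row 6: chart row 1, WS - tiled (columns 1-11): p k p k p p k p k p p; work from column 11 back to 1 with k<->p swapped.
Row 7: chart row 2, RS - tile across columns 1-11 and work as-is.
Row 8: chart row 3, WS - tiled (columns 1-11): k p k k k k p k k k k; work from column 11 back to 1 with k<->p swapped.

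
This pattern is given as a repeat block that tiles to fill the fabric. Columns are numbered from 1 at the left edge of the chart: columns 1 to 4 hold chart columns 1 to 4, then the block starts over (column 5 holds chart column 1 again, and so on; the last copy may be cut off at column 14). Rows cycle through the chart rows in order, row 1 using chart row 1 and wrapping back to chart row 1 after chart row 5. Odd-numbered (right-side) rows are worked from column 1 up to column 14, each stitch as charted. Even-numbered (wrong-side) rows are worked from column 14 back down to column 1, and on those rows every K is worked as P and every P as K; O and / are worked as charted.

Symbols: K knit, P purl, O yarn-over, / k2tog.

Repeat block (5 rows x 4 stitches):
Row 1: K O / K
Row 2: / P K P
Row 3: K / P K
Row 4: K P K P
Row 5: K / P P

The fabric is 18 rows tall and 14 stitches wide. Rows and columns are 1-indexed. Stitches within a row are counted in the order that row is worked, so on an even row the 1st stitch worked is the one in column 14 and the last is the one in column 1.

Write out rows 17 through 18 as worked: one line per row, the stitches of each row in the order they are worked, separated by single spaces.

== ROWS AS WORKED ==
/ P K P / P K P / P K P / P
/ P P K / P P K / P P K / P

Derivation:
Row 17: chart row 2, RS - tile across columns 1-14 and work as-is.
Row 18: chart row 3, WS - tiled (columns 1-14): K / P K K / P K K / P K K /; work from column 14 back to 1 with K<->P swapped.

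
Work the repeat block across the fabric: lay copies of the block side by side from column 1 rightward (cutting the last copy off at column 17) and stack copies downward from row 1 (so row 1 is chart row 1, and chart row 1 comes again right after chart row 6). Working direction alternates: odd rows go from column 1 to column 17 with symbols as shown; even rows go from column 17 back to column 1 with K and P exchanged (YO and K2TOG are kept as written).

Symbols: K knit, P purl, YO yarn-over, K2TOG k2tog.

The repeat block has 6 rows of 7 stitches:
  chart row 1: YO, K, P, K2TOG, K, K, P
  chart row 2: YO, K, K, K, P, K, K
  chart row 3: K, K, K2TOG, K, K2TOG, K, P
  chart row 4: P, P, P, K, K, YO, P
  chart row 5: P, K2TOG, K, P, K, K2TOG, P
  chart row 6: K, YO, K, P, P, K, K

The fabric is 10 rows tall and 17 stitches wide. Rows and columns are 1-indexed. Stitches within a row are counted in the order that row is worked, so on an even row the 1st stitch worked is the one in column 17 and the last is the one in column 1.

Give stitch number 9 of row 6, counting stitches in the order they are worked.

Row 6: (6-1) mod 6 = 5, so use chart row 6. Even row -> WS.
Chart row 6 tiled across columns 1-17: K YO K P P K K K YO K P P K K K YO K
WS row: flip the tiled sequence (start at column 17) and apply K<->P; YO and K2TOG stay.
Row 6 as worked: P YO P P P K K P YO P P P K K P YO P
Counting 9 along the worked row gives YO.

== STITCH ==
YO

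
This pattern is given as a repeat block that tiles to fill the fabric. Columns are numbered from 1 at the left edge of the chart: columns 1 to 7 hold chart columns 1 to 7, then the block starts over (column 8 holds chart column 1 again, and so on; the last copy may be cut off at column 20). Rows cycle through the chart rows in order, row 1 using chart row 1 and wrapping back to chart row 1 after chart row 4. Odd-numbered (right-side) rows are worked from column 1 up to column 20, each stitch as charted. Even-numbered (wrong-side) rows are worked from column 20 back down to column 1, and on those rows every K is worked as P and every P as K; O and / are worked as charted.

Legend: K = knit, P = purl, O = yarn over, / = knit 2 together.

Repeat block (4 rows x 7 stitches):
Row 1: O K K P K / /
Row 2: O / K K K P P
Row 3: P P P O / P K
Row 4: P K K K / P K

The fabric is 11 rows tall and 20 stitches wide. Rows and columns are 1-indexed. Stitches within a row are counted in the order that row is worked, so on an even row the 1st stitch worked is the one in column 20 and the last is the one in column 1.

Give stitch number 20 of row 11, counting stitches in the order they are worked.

Row 11: (11-1) mod 4 = 2, so use chart row 3. Odd row -> RS.
Chart row 3 tiled across columns 1-20: P P P O / P K P P P O / P K P P P O / P
RS row: no reversal, no swap; stitch n worked = column n.
Counting 20 along the worked row gives P.

Stitch:
P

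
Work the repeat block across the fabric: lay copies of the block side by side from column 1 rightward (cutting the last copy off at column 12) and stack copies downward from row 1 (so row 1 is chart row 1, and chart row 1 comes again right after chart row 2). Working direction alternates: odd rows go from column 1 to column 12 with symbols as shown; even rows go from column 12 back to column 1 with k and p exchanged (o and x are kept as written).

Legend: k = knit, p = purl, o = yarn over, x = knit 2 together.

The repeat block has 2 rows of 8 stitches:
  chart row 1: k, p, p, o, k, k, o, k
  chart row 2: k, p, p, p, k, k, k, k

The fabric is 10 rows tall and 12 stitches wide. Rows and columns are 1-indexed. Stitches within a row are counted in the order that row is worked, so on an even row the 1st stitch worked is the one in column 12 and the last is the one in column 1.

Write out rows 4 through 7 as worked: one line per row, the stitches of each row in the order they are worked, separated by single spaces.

Rows as worked:
k k k p p p p p k k k p
k p p o k k o k k p p o
k k k p p p p p k k k p
k p p o k k o k k p p o

Derivation:
Row 4: chart row 2, WS - tiled (columns 1-12): k p p p k k k k k p p p; work from column 12 back to 1 with k<->p swapped.
Row 5: chart row 1, RS - tile across columns 1-12 and work as-is.
Row 6: chart row 2, WS - tiled (columns 1-12): k p p p k k k k k p p p; work from column 12 back to 1 with k<->p swapped.
Row 7: chart row 1, RS - tile across columns 1-12 and work as-is.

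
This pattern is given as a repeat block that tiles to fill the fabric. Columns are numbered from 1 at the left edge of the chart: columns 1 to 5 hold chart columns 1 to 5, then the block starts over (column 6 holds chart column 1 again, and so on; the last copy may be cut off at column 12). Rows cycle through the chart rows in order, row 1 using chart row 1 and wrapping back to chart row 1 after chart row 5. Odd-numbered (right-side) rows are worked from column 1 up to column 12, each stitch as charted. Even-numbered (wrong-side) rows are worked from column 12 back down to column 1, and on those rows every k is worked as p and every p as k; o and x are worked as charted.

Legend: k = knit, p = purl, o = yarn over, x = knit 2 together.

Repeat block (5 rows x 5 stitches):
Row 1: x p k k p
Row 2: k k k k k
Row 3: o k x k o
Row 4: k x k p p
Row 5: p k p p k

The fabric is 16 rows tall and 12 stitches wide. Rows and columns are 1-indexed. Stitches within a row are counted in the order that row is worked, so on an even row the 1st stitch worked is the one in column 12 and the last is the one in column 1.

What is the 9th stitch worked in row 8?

Stitch:
p

Derivation:
For row 8: chart row = ((8-1) mod 5) + 1 = 3; this is a WS (even) row.
Chart row 3 tiled across columns 1-12: o k x k o o k x k o o k
Wrong side: read the tiled row from column 12 down to 1 and exchange k with p (leave o, x).
Row 8 as worked: p o o p x p o o p x p o
Stitch 9 in working order -> p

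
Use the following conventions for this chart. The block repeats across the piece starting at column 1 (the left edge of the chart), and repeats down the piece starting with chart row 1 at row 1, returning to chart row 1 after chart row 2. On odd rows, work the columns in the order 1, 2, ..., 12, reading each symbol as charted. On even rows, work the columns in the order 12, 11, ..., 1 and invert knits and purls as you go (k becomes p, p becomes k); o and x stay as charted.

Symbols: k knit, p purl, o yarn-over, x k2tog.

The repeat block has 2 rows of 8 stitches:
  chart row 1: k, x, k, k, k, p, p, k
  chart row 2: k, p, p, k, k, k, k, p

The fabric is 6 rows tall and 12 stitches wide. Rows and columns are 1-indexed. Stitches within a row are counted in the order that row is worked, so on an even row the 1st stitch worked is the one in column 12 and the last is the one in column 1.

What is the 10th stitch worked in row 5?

For row 5: chart row = ((5-1) mod 2) + 1 = 1; this is a RS (odd) row.
Chart row 1 tiled across columns 1-12: k x k k k p p k k x k k
RS row: no reversal, no swap; stitch n worked = column n.
The 10th stitch worked is x.

Result:
x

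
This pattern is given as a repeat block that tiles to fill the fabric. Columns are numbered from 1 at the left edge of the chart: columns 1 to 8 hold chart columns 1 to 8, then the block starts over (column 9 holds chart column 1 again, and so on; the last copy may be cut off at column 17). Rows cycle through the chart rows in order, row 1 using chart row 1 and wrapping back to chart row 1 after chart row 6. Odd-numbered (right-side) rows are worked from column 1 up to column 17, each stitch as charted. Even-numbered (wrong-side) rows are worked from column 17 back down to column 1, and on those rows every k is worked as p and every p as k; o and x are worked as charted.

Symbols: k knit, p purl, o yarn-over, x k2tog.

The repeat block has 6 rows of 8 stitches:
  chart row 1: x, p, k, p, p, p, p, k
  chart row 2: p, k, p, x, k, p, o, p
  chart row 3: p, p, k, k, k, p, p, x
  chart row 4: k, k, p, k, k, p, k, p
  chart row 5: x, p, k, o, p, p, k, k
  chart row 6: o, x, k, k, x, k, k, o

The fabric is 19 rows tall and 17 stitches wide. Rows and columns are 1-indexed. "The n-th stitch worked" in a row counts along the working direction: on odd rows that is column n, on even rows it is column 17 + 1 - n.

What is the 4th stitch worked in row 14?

For row 14: chart row = ((14-1) mod 6) + 1 = 2; this is a WS (even) row.
Chart row 2 tiled across columns 1-17: p k p x k p o p p k p x k p o p p
WS row: flip the tiled sequence (start at column 17) and apply k<->p; o and x stay.
Row 14 as worked: k k o k p x k p k k o k p x k p k
Counting 4 along the worked row gives k.

== STITCH ==
k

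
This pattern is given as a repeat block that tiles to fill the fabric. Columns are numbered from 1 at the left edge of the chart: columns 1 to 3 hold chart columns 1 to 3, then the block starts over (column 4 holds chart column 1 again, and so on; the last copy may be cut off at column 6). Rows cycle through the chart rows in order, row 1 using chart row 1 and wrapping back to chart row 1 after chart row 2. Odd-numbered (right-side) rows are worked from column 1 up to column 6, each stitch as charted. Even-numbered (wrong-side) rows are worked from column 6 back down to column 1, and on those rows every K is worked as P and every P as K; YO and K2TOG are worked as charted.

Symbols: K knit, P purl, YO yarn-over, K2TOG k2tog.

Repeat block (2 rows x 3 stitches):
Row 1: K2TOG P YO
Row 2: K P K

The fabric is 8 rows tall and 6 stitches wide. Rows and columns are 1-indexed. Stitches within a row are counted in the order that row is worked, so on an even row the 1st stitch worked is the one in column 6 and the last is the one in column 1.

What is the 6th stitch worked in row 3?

Row 3 uses chart row ((3-1) mod 2)+1 = 1. Row 3 is odd, so RS.
Chart row 1 tiled across columns 1-6: K2TOG P YO K2TOG P YO
Right side: take the tiled row as-is (worked left to right from column 1).
The 6th stitch worked is YO.

Result:
YO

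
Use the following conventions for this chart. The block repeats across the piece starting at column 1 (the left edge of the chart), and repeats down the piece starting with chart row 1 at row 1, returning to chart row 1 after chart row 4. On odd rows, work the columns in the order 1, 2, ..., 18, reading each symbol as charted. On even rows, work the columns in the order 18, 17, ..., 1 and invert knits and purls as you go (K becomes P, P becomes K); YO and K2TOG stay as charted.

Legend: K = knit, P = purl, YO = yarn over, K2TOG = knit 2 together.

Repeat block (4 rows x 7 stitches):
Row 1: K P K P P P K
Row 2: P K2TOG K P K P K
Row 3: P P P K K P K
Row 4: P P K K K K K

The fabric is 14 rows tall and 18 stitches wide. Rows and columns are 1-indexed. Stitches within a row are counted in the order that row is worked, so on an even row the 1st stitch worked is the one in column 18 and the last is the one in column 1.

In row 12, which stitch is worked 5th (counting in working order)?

Result:
P

Derivation:
For row 12: chart row = ((12-1) mod 4) + 1 = 4; this is a WS (even) row.
Chart row 4 tiled across columns 1-18: P P K K K K K P P K K K K K P P K K
WS: work from column 18 back to column 1 (reverse the tiled row), swapping K<->P (YO and K2TOG unchanged).
Row 12 as worked: P P K K P P P P P K K P P P P P K K
The 5th stitch worked is P.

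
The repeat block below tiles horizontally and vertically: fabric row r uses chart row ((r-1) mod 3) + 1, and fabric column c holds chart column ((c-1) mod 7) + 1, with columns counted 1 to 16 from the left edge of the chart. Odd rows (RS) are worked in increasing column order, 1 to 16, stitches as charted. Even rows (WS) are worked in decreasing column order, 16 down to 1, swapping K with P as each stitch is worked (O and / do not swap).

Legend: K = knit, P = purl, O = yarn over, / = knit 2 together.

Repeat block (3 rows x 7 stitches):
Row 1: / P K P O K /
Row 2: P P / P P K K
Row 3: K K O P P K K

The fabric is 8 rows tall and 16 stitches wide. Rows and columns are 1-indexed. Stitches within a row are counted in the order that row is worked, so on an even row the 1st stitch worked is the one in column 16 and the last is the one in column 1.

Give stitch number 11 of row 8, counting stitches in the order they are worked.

Result:
P

Derivation:
For row 8: chart row = ((8-1) mod 3) + 1 = 2; this is a WS (even) row.
Chart row 2 tiled across columns 1-16: P P / P P K K P P / P P K K P P
WS: work from column 16 back to column 1 (reverse the tiled row), swapping K<->P (O and / unchanged).
Row 8 as worked: K K P P K K / K K P P K K / K K
The 11th stitch worked is P.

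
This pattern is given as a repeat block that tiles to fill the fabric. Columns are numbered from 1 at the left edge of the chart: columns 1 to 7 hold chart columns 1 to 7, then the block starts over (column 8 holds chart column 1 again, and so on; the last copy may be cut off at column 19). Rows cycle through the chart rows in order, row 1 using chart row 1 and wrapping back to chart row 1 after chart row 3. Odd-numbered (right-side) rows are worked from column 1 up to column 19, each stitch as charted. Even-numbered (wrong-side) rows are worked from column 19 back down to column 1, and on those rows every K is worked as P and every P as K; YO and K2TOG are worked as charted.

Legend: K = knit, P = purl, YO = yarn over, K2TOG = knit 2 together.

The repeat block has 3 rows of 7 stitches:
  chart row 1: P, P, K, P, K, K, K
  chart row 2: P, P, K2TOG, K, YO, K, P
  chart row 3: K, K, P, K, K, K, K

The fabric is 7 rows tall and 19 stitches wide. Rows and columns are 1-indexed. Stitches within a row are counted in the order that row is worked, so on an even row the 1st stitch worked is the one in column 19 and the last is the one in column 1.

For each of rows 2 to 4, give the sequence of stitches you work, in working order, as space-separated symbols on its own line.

Rows as worked:
YO P K2TOG K K K P YO P K2TOG K K K P YO P K2TOG K K
K K P K K K K K K P K K K K K K P K K
P K P K K P P P K P K K P P P K P K K

Derivation:
Row 2: chart row 2, WS - tiled (columns 1-19): P P K2TOG K YO K P P P K2TOG K YO K P P P K2TOG K YO; work from column 19 back to 1 with K<->P swapped.
Row 3: chart row 3, RS - tile across columns 1-19 and work as-is.
Row 4: chart row 1, WS - tiled (columns 1-19): P P K P K K K P P K P K K K P P K P K; work from column 19 back to 1 with K<->P swapped.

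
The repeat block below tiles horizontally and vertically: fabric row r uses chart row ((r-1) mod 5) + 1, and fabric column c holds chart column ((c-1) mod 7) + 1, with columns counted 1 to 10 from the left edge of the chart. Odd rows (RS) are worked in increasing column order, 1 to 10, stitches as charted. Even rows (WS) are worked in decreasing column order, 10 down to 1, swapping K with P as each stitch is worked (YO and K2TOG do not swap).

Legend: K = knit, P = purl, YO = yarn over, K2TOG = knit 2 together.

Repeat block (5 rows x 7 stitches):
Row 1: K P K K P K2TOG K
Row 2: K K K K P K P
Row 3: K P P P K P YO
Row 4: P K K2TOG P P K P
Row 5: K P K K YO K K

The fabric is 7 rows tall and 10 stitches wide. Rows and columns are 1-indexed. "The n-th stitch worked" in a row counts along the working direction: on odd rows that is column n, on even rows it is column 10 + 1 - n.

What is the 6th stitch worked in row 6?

For row 6: chart row = ((6-1) mod 5) + 1 = 1; this is a WS (even) row.
Chart row 1 tiled across columns 1-10: K P K K P K2TOG K K P K
WS: work from column 10 back to column 1 (reverse the tiled row), swapping K<->P (YO and K2TOG unchanged).
Row 6 as worked: P K P P K2TOG K P P K P
Stitch 6 in working order -> K

Stitch:
K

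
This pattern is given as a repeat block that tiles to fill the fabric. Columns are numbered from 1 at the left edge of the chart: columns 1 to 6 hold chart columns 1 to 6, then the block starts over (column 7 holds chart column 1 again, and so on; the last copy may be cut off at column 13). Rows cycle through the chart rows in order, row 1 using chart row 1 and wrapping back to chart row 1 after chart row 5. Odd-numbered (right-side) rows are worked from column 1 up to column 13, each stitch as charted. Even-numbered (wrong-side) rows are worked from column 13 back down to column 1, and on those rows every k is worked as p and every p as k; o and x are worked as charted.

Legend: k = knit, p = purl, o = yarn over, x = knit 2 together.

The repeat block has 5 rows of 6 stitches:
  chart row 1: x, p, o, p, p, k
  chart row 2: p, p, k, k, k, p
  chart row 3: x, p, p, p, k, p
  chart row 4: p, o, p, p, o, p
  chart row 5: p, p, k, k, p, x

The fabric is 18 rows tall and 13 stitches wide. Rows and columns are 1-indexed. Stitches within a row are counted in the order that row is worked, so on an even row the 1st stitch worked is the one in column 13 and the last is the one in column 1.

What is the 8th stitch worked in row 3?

Row 3: (3-1) mod 5 = 2, so use chart row 3. Odd row -> RS.
Chart row 3 tiled across columns 1-13: x p p p k p x p p p k p x
Right side: take the tiled row as-is (worked left to right from column 1).
Counting 8 along the worked row gives p.

Result:
p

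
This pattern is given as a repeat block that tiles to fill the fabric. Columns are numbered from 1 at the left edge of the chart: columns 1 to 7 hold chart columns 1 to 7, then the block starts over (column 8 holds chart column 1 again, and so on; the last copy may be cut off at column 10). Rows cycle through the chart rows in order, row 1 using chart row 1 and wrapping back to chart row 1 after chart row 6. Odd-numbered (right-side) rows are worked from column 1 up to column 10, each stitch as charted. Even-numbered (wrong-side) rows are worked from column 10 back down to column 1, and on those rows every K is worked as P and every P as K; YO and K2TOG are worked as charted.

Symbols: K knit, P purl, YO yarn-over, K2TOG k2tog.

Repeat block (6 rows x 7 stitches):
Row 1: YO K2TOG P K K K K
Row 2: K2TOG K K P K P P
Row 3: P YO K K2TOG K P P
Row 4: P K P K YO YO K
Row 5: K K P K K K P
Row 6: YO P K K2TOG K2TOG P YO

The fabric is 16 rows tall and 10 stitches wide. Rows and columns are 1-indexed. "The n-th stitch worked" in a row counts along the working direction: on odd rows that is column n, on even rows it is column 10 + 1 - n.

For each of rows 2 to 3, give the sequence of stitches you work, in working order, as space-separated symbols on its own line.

Row 2: chart row 2, WS - tiled (columns 1-10): K2TOG K K P K P P K2TOG K K; work from column 10 back to 1 with K<->P swapped.
Row 3: chart row 3, RS - tile across columns 1-10 and work as-is.

Rows as worked:
P P K2TOG K K P K P P K2TOG
P YO K K2TOG K P P P YO K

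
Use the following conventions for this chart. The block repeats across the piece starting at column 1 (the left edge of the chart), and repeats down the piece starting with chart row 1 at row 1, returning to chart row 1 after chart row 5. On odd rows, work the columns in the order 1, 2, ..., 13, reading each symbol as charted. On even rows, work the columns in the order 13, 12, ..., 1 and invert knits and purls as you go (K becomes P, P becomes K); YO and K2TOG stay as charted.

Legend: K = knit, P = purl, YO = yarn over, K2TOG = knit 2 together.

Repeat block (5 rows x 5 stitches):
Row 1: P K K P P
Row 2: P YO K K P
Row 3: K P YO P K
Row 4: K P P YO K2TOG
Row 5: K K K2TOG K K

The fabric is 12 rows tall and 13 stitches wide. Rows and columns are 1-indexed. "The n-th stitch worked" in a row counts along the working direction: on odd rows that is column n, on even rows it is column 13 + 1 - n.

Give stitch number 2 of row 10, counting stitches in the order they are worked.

Row 10 uses chart row ((10-1) mod 5)+1 = 5. Row 10 is even, so WS.
Chart row 5 tiled across columns 1-13: K K K2TOG K K K K K2TOG K K K K K2TOG
WS: work from column 13 back to column 1 (reverse the tiled row), swapping K<->P (YO and K2TOG unchanged).
Row 10 as worked: K2TOG P P P P K2TOG P P P P K2TOG P P
Counting 2 along the worked row gives P.

== STITCH ==
P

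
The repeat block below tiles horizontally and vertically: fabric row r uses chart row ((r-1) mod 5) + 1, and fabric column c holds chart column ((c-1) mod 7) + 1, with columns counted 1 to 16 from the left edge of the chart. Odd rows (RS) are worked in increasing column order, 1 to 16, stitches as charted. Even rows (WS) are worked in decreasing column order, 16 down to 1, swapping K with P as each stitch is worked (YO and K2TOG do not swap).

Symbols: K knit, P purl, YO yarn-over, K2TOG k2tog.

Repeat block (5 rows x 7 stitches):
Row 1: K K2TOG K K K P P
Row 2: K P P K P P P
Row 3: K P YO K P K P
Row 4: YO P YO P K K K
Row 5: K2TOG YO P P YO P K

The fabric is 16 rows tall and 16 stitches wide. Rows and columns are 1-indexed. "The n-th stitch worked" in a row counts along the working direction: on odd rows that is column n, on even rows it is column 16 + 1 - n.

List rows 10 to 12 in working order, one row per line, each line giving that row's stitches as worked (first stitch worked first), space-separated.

Row 10: chart row 5, WS - tiled (columns 1-16): K2TOG YO P P YO P K K2TOG YO P P YO P K K2TOG YO; work from column 16 back to 1 with K<->P swapped.
Row 11: chart row 1, RS - tile across columns 1-16 and work as-is.
Row 12: chart row 2, WS - tiled (columns 1-16): K P P K P P P K P P K P P P K P; work from column 16 back to 1 with K<->P swapped.

Rows as worked:
YO K2TOG P K YO K K YO K2TOG P K YO K K YO K2TOG
K K2TOG K K K P P K K2TOG K K K P P K K2TOG
K P K K K P K K P K K K P K K P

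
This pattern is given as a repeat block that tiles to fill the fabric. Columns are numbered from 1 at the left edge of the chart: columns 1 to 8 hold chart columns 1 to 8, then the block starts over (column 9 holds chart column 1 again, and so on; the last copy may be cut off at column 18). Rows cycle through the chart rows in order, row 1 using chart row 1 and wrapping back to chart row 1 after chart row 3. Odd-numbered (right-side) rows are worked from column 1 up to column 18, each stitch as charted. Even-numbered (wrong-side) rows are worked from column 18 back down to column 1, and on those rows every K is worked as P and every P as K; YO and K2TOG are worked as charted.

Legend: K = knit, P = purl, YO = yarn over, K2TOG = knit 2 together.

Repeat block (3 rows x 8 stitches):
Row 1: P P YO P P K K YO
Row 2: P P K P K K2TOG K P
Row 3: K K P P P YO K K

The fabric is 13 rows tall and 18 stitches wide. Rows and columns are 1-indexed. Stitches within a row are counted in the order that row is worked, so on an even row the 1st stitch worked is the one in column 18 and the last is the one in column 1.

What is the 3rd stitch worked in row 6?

Row 6: (6-1) mod 3 = 2, so use chart row 3. Even row -> WS.
Chart row 3 tiled across columns 1-18: K K P P P YO K K K K P P P YO K K K K
WS row: flip the tiled sequence (start at column 18) and apply K<->P; YO and K2TOG stay.
Row 6 as worked: P P P P YO K K K P P P P YO K K K P P
Stitch 3 in working order -> P

== STITCH ==
P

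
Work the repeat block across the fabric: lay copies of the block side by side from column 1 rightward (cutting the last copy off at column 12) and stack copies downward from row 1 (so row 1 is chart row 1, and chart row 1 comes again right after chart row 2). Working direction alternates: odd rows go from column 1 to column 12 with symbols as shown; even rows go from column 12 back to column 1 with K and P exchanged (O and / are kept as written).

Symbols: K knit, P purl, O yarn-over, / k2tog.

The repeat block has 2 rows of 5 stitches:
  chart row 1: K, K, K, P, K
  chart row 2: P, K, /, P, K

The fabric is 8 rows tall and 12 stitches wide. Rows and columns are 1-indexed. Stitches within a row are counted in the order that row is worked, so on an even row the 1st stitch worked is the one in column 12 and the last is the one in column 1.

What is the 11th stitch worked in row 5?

Row 5: (5-1) mod 2 = 0, so use chart row 1. Odd row -> RS.
Chart row 1 tiled across columns 1-12: K K K P K K K K P K K K
RS row: no reversal, no swap; stitch n worked = column n.
Counting 11 along the worked row gives K.

Result:
K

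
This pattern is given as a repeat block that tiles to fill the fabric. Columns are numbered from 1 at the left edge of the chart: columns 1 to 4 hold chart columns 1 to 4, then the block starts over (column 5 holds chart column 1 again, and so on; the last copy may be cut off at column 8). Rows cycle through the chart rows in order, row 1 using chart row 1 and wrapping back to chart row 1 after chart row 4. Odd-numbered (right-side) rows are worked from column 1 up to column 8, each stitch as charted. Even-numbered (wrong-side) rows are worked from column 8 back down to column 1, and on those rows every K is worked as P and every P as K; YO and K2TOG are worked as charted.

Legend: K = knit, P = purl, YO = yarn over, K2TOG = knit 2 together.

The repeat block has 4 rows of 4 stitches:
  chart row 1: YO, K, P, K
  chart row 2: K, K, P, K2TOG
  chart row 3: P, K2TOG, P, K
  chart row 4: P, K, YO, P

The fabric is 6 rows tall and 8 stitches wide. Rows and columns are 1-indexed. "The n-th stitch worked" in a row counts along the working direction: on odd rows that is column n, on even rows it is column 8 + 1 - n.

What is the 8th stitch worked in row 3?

Row 3 uses chart row ((3-1) mod 4)+1 = 3. Row 3 is odd, so RS.
Chart row 3 tiled across columns 1-8: P K2TOG P K P K2TOG P K
RS: work column 1 to column 8, symbols as charted — the tiled row is the row as worked.
Counting 8 along the worked row gives K.

Stitch:
K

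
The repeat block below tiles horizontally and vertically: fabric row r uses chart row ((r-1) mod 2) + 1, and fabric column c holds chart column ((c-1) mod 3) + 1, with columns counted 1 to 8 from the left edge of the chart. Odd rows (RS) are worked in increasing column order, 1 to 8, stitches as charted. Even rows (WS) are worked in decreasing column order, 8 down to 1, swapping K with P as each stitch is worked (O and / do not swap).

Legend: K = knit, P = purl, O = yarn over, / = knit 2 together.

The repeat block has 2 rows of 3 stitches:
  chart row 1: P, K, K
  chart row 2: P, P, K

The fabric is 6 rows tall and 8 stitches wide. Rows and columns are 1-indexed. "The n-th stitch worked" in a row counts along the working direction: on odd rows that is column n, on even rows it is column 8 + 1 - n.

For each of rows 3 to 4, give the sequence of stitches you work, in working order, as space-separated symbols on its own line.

Row 3: chart row 1, RS - tile across columns 1-8 and work as-is.
Row 4: chart row 2, WS - tiled (columns 1-8): P P K P P K P P; work from column 8 back to 1 with K<->P swapped.

Result:
P K K P K K P K
K K P K K P K K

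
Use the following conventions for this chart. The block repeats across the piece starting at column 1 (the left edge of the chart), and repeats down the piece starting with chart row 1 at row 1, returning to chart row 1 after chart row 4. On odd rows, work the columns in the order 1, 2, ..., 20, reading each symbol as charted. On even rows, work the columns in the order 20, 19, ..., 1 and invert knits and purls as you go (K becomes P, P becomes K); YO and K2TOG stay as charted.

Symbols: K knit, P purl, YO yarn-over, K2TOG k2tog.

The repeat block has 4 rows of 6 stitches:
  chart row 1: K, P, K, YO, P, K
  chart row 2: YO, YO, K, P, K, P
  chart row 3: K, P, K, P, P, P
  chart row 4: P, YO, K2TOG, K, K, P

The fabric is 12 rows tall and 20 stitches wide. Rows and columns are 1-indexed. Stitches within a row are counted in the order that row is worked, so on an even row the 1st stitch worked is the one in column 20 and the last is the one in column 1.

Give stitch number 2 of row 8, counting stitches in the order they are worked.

== STITCH ==
K

Derivation:
Row 8 uses chart row ((8-1) mod 4)+1 = 4. Row 8 is even, so WS.
Chart row 4 tiled across columns 1-20: P YO K2TOG K K P P YO K2TOG K K P P YO K2TOG K K P P YO
WS: work from column 20 back to column 1 (reverse the tiled row), swapping K<->P (YO and K2TOG unchanged).
Row 8 as worked: YO K K P P K2TOG YO K K P P K2TOG YO K K P P K2TOG YO K
The 2nd stitch worked is K.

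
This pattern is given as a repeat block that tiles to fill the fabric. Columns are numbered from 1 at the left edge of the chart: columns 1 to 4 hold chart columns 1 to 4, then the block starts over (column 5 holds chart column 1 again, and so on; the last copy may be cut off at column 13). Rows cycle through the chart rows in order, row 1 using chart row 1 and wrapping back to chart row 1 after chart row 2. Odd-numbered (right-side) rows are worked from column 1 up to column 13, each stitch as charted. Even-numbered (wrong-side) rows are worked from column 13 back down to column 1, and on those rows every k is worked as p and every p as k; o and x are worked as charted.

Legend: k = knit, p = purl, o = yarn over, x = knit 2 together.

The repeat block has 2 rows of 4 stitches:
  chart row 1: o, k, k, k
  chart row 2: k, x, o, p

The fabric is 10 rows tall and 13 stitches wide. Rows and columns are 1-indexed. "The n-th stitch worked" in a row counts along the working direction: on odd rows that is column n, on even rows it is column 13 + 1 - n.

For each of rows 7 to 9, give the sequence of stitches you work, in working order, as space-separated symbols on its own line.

Row 7: chart row 1, RS - tile across columns 1-13 and work as-is.
Row 8: chart row 2, WS - tiled (columns 1-13): k x o p k x o p k x o p k; work from column 13 back to 1 with k<->p swapped.
Row 9: chart row 1, RS - tile across columns 1-13 and work as-is.

Rows as worked:
o k k k o k k k o k k k o
p k o x p k o x p k o x p
o k k k o k k k o k k k o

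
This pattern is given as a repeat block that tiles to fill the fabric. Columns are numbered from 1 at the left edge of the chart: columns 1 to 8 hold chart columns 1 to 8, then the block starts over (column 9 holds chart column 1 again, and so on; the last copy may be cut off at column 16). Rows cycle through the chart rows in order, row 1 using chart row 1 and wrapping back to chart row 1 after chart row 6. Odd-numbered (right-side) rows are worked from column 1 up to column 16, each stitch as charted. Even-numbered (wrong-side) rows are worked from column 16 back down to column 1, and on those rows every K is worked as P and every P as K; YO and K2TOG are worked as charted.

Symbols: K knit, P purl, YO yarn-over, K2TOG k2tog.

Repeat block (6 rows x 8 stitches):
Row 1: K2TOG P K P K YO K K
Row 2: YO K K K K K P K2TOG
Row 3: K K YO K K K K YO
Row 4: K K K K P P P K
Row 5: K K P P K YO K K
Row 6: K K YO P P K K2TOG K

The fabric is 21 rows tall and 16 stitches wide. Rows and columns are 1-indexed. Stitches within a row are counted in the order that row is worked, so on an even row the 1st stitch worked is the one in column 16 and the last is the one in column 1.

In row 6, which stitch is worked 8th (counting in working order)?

Row 6 uses chart row ((6-1) mod 6)+1 = 6. Row 6 is even, so WS.
Chart row 6 tiled across columns 1-16: K K YO P P K K2TOG K K K YO P P K K2TOG K
WS: work from column 16 back to column 1 (reverse the tiled row), swapping K<->P (YO and K2TOG unchanged).
Row 6 as worked: P K2TOG P K K YO P P P K2TOG P K K YO P P
Stitch 8 in working order -> P

Result:
P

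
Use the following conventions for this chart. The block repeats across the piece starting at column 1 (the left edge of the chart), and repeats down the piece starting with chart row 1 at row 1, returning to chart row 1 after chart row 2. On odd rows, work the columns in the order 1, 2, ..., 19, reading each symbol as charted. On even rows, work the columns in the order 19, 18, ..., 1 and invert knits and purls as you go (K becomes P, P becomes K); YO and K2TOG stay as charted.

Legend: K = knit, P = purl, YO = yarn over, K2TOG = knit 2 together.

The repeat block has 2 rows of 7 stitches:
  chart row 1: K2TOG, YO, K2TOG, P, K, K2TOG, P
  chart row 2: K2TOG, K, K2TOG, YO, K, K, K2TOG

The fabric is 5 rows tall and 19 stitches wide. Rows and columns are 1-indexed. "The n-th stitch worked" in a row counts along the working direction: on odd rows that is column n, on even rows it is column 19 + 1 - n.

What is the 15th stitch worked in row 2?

Stitch:
P

Derivation:
For row 2: chart row = ((2-1) mod 2) + 1 = 2; this is a WS (even) row.
Chart row 2 tiled across columns 1-19: K2TOG K K2TOG YO K K K2TOG K2TOG K K2TOG YO K K K2TOG K2TOG K K2TOG YO K
WS row: flip the tiled sequence (start at column 19) and apply K<->P; YO and K2TOG stay.
Row 2 as worked: P YO K2TOG P K2TOG K2TOG P P YO K2TOG P K2TOG K2TOG P P YO K2TOG P K2TOG
Counting 15 along the worked row gives P.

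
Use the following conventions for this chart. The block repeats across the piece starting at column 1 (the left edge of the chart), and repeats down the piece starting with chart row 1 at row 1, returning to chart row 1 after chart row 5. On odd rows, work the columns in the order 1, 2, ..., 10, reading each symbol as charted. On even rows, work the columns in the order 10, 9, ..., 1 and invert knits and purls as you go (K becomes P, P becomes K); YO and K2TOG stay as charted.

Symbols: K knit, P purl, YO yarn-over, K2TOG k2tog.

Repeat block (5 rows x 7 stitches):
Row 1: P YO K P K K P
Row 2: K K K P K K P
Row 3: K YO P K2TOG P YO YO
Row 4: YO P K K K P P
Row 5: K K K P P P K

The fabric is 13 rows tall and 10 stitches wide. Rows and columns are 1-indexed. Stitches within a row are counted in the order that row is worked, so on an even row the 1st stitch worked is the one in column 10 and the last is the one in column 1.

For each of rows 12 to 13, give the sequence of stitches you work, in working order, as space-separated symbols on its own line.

Rows as worked:
P P P K P P K P P P
K YO P K2TOG P YO YO K YO P

Derivation:
Row 12: chart row 2, WS - tiled (columns 1-10): K K K P K K P K K K; work from column 10 back to 1 with K<->P swapped.
Row 13: chart row 3, RS - tile across columns 1-10 and work as-is.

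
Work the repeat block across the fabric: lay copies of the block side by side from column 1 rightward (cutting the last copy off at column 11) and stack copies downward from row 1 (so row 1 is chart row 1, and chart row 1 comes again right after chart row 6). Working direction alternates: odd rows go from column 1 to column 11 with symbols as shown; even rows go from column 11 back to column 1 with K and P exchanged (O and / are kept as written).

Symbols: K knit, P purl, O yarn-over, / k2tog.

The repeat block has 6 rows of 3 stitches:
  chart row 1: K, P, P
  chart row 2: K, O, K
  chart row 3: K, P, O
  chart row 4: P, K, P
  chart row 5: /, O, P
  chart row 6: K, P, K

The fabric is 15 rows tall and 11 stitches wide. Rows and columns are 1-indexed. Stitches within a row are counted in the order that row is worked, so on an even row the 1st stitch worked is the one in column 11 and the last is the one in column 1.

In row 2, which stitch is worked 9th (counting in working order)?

Result:
P

Derivation:
For row 2: chart row = ((2-1) mod 6) + 1 = 2; this is a WS (even) row.
Chart row 2 tiled across columns 1-11: K O K K O K K O K K O
Wrong side: read the tiled row from column 11 down to 1 and exchange K with P (leave O, /).
Row 2 as worked: O P P O P P O P P O P
Counting 9 along the worked row gives P.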